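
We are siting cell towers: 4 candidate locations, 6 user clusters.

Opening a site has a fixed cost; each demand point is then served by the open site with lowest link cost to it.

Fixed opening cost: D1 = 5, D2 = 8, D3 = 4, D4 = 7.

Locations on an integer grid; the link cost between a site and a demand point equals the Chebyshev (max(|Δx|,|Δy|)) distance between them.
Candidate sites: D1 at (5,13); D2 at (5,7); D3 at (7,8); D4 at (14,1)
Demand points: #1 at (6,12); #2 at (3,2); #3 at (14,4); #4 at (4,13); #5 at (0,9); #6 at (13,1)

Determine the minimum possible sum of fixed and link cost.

Open {D1, D3, D4}: assign each demand point to its cheapest open site.
  #1→D1 1, #2→D3 6, #3→D4 3, #4→D1 1, #5→D1 5, #6→D4 1
  link cost 17, fixed 16 → total 33.
Compare {D1, D4}: link cost 22 + fixed 12 = 34.
Compare {D1, D3}: link cost 27 + fixed 9 = 36.
Compare {D1, D2, D4}: link cost 16 + fixed 20 = 36.
All other subsets cost ≥ 34. Minimum total cost: 33.

33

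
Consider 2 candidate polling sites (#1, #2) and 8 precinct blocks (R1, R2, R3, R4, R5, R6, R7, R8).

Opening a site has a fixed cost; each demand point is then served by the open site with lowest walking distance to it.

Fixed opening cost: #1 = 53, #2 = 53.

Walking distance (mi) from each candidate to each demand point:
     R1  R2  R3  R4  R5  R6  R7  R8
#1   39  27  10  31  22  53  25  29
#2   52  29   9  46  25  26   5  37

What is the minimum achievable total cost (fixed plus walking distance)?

Open {#2}: assign each demand point to its cheapest open site.
  R1→#2 52, R2→#2 29, R3→#2 9, R4→#2 46, R5→#2 25, R6→#2 26, R7→#2 5, R8→#2 37
  walking distance 229, fixed 53 → total 282.
Compare {#1}: walking distance 236 + fixed 53 = 289.
Compare {#1, #2}: walking distance 188 + fixed 106 = 294.

282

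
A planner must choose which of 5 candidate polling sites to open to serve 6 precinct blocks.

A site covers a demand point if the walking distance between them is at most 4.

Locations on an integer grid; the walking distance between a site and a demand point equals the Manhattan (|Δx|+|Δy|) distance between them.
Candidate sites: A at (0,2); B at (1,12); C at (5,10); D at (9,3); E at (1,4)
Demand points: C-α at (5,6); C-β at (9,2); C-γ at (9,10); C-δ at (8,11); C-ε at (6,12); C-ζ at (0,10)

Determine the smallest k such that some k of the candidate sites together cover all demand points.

Coverage sets (demand points within 4 of each site):
  A: {}
  B: {C-ζ}
  C: {C-α, C-γ, C-δ, C-ε}
  D: {C-β}
  E: {}
No 2 sites suffice: every size-2 union leaves at least one demand point uncovered.
But {B, C, D} covers everything, so the minimum is 3.

3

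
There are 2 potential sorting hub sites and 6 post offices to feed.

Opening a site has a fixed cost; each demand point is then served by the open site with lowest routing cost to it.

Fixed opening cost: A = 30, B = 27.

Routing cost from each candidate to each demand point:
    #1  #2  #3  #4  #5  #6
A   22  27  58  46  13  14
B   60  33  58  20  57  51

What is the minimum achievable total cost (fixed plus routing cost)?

Open {A}: assign each demand point to its cheapest open site.
  #1→A 22, #2→A 27, #3→A 58, #4→A 46, #5→A 13, #6→A 14
  routing cost 180, fixed 30 → total 210.
Compare {A, B}: routing cost 154 + fixed 57 = 211.
Compare {B}: routing cost 279 + fixed 27 = 306.

210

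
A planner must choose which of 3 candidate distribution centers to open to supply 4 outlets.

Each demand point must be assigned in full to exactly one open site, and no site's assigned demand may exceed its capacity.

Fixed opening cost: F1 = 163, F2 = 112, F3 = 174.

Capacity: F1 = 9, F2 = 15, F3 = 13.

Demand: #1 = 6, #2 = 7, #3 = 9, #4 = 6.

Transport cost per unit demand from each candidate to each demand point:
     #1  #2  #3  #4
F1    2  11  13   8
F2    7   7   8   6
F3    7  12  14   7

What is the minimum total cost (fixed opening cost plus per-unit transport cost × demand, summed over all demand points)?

520

Open {F2, F3}; cheapest assignment that respects the capacities:
  F2 (cap 15, load 15): #3, #4 — cost 9×8 + 6×6 = 108
  F3 (cap 13, load 13): #1, #2 — cost 6×7 + 7×12 = 126
  Shipping 234, fixed 286 → total 520.
  Any other capacity-feasible assignment to {F2, F3} ships for at least 234.
Compare {F1, F2, F3}: its best feasible assignment gives total 653.
Every other set of open sites that can feasibly serve all demand totals ≥ 653 even under its best assignment. Minimum: 520.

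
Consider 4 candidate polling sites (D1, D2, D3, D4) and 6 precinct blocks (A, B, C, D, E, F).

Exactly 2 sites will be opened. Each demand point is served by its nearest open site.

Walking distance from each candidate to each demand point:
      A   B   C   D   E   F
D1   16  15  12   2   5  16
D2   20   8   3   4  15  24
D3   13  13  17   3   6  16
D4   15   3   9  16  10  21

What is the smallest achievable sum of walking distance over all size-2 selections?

49

Open {D2, D3}.
  A→D3 13, B→D2 8, C→D2 3, D→D3 3, E→D3 6, F→D3 16  ⇒ total 49.
Compare {D1, D2}: total 50.
Compare {D1, D4}: total 50.
No size-2 selection does better; minimum is 49.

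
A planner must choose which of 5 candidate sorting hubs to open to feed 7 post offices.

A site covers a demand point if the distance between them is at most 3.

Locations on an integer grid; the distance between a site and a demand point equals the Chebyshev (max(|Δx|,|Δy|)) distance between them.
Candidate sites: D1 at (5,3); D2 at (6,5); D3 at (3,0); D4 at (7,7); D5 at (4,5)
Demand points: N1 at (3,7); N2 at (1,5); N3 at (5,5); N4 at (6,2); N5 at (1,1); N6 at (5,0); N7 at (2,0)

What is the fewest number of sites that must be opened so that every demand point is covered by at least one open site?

Coverage sets (demand points within 3 of each site):
  D1: {N3, N4, N6, N7}
  D2: {N1, N3, N4}
  D3: {N4, N5, N6, N7}
  D4: {N3}
  D5: {N1, N2, N3, N4}
No single site covers all 7 demand points.
But {D3, D5} covers everything, so the minimum is 2.

2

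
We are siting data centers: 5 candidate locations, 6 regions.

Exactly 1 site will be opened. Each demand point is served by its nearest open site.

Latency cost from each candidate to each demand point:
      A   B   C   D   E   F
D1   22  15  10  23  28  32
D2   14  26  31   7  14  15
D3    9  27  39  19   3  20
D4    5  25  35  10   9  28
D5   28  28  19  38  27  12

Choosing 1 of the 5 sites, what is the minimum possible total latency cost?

107

Open {D2}.
  A→D2 14, B→D2 26, C→D2 31, D→D2 7, E→D2 14, F→D2 15  ⇒ total 107.
Compare {D4}: total 112.
Compare {D3}: total 117.
No size-1 selection does better; minimum is 107.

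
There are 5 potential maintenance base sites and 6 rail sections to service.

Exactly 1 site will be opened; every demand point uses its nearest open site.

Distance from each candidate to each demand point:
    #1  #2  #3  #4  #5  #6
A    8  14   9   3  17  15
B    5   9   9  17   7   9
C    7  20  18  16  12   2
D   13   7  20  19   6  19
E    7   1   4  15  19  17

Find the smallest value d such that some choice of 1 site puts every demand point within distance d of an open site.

Open {A}.
  Farthest demand point is #5 at distance 17 (to A); all others are ≤ 17.
With {B} the worst case is 17.
With {E} the worst case is 19.
No size-1 selection achieves below 17.

17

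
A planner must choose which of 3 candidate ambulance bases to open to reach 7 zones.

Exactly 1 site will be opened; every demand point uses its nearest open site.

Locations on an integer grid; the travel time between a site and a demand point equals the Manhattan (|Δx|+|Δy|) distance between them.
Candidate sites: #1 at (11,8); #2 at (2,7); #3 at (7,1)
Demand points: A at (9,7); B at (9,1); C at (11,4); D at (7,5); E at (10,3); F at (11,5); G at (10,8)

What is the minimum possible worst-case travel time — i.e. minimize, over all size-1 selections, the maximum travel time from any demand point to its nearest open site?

Open {#1}.
  Farthest demand point is B at travel time 9 (to #1); all others are ≤ 9.
With {#3} the worst case is 10.
With {#2} the worst case is 13.
No size-1 selection achieves below 9.

9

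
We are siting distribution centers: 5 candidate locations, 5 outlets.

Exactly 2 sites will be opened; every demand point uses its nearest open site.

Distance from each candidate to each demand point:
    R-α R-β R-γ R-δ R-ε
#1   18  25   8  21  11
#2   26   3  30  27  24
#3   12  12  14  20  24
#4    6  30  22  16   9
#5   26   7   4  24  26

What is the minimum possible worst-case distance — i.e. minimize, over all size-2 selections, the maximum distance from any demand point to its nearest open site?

16

Open {#3, #4}.
  Farthest demand point is R-δ at distance 16 (to #4); all others are ≤ 16.
With {#4, #5} the worst case is 16.
With {#1, #3} the worst case is 20.
No size-2 selection achieves below 16.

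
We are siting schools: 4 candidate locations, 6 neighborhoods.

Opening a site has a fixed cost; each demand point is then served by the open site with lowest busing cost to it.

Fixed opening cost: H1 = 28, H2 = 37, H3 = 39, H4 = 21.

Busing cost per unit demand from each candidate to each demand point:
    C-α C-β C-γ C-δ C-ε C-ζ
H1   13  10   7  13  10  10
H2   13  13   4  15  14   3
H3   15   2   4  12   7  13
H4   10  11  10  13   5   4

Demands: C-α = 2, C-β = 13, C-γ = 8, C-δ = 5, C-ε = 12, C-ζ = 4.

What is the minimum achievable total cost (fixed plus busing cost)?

Open {H3, H4}: assign each demand point to its cheapest open site.
  C-α→H4 2×10=20, C-β→H3 13×2=26, C-γ→H3 8×4=32, C-δ→H3 5×12=60, C-ε→H4 12×5=60, C-ζ→H4 4×4=16
  busing cost 214, fixed 60 → total 274.
Compare {H1, H3, H4}: busing cost 214 + fixed 88 = 302.
Compare {H2, H3, H4}: busing cost 210 + fixed 97 = 307.
Compare {H2, H3}: busing cost 240 + fixed 76 = 316.
All other subsets cost ≥ 302. Minimum total cost: 274.

274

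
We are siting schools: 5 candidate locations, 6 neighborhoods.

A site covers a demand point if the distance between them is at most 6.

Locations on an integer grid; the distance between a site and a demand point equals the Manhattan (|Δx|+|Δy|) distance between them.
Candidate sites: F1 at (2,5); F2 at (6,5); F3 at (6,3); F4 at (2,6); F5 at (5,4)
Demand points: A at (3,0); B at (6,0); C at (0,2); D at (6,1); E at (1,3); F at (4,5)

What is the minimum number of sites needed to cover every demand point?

Coverage sets (demand points within 6 of each site):
  F1: {A, C, E, F}
  F2: {B, D, F}
  F3: {A, B, D, E, F}
  F4: {C, E, F}
  F5: {A, B, D, E, F}
No single site covers all 6 demand points.
But {F1, F2} covers everything, so the minimum is 2.

2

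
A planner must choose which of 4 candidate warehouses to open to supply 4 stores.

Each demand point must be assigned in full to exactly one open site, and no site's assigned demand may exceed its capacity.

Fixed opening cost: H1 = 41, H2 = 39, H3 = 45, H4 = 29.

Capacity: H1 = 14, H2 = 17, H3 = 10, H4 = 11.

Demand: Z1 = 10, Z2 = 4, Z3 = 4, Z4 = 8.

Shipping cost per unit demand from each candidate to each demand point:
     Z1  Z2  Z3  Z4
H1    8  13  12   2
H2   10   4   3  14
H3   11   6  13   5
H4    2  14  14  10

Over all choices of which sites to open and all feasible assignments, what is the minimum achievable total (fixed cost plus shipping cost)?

173

Open {H1, H2, H4}; cheapest assignment that respects the capacities:
  H1 (cap 14, load 8): Z4 — cost 8×2 = 16
  H2 (cap 17, load 8): Z2, Z3 — cost 4×4 + 4×3 = 28
  H4 (cap 11, load 10): Z1 — cost 10×2 = 20
  Shipping 64, fixed 109 → total 173.
  Any other capacity-feasible assignment to {H1, H2, H4} ships for at least 64.
Compare {H2, H3, H4}: its best feasible assignment gives total 201.
Compare {H1, H2, H3, H4}: its best feasible assignment gives total 218.
Every other set of open sites that can feasibly serve all demand totals ≥ 201 even under its best assignment. Minimum: 173.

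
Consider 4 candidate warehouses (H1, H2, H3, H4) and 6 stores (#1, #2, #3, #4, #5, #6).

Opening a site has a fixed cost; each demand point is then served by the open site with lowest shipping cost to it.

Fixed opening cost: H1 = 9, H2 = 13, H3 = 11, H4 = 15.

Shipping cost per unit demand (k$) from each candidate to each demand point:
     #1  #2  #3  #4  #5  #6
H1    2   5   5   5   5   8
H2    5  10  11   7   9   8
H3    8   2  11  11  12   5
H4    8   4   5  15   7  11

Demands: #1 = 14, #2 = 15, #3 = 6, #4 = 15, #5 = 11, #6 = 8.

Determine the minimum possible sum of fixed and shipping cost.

Open {H1, H3}: assign each demand point to its cheapest open site.
  #1→H1 14×2=28, #2→H3 15×2=30, #3→H1 6×5=30, #4→H1 15×5=75, #5→H1 11×5=55, #6→H3 8×5=40
  shipping cost 258, fixed 20 → total 278.
Compare {H1, H2, H3}: shipping cost 258 + fixed 33 = 291.
Compare {H1, H3, H4}: shipping cost 258 + fixed 35 = 293.
Compare {H1, H2, H3, H4}: shipping cost 258 + fixed 48 = 306.
All other subsets cost ≥ 291. Minimum total cost: 278.

278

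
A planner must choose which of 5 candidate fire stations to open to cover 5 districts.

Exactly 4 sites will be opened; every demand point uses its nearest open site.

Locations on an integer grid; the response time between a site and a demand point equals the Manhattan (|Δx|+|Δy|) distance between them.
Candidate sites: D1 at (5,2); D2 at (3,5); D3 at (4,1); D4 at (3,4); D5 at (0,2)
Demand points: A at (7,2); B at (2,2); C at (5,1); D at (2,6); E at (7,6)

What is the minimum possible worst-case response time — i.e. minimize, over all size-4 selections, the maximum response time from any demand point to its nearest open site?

5

Open {D1, D2, D3, D4}.
  Farthest demand point is E at response time 5 (to D2); all others are ≤ 5.
With {D1, D2, D3, D5} the worst case is 5.
With {D1, D2, D4, D5} the worst case is 5.
No size-4 selection achieves below 5.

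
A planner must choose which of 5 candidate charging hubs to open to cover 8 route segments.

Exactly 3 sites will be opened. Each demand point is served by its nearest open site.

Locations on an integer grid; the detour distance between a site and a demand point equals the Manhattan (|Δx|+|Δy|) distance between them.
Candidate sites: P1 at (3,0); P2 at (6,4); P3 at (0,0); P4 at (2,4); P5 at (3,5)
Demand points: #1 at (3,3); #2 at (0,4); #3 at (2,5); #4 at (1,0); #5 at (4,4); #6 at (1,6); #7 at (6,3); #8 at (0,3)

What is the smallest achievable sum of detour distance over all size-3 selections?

15

Open {P2, P3, P4}.
  #1→P4 2, #2→P4 2, #3→P4 1, #4→P3 1, #5→P2 2, #6→P4 3, #7→P2 1, #8→P3 3  ⇒ total 15.
Compare {P1, P2, P4}: total 16.
Compare {P2, P3, P5}: total 17.
No size-3 selection does better; minimum is 15.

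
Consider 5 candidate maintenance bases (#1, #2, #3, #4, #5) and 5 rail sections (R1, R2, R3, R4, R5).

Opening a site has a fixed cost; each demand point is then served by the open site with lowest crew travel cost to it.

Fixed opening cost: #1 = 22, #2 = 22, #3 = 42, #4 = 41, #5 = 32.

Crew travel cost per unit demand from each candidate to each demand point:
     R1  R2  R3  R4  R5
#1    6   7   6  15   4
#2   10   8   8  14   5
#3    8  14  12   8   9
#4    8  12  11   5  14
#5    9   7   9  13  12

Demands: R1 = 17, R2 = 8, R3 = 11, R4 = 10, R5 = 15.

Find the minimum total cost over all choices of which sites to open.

Open {#1, #4}: assign each demand point to its cheapest open site.
  R1→#1 17×6=102, R2→#1 8×7=56, R3→#1 11×6=66, R4→#4 10×5=50, R5→#1 15×4=60
  crew travel cost 334, fixed 63 → total 397.
Compare {#1, #2, #4}: crew travel cost 334 + fixed 85 = 419.
Compare {#1, #3}: crew travel cost 364 + fixed 64 = 428.
Compare {#1, #4, #5}: crew travel cost 334 + fixed 95 = 429.
All other subsets cost ≥ 419. Minimum total cost: 397.

397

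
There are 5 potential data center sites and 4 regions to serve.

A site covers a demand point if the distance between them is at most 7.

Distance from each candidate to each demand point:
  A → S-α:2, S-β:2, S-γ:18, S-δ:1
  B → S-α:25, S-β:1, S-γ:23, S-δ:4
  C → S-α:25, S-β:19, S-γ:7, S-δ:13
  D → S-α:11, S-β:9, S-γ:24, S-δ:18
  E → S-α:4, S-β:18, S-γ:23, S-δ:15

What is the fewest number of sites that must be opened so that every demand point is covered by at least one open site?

Coverage sets (demand points within 7 of each site):
  A: {S-α, S-β, S-δ}
  B: {S-β, S-δ}
  C: {S-γ}
  D: {}
  E: {S-α}
No single site covers all 4 demand points.
But {A, C} covers everything, so the minimum is 2.

2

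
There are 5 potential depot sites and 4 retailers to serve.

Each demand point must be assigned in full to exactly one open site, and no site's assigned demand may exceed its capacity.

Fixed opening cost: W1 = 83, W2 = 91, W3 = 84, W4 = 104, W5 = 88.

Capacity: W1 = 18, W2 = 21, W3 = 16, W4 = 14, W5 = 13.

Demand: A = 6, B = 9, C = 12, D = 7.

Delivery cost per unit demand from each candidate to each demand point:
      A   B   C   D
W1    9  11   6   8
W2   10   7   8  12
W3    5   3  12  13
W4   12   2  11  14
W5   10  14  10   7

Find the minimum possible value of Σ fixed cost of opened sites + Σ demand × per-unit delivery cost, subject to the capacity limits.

Open {W1, W3}; cheapest assignment that respects the capacities:
  W1 (cap 18, load 18): A, C — cost 6×9 + 12×6 = 126
  W3 (cap 16, load 16): B, D — cost 9×3 + 7×13 = 118
  Shipping 244, fixed 167 → total 411.
  Any other capacity-feasible assignment to {W1, W3} ships for at least 244.
Compare {W2, W3}: its best feasible assignment gives total 412.
Compare {W1, W3, W5}: its best feasible assignment gives total 433.
Every other set of open sites that can feasibly serve all demand totals ≥ 412 even under its best assignment. Minimum: 411.

411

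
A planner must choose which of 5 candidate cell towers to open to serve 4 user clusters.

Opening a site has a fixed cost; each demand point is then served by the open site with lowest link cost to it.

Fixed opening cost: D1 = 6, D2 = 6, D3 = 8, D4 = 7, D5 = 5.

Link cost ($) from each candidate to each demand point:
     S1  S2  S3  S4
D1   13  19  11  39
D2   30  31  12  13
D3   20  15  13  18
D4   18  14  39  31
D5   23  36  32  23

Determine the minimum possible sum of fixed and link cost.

Open {D1, D2}: assign each demand point to its cheapest open site.
  S1→D1 13, S2→D1 19, S3→D1 11, S4→D2 13
  link cost 56, fixed 12 → total 68.
Compare {D2, D4}: link cost 57 + fixed 13 = 70.
Compare {D1, D2, D4}: link cost 51 + fixed 19 = 70.
Compare {D1, D3}: link cost 57 + fixed 14 = 71.
All other subsets cost ≥ 70. Minimum total cost: 68.

68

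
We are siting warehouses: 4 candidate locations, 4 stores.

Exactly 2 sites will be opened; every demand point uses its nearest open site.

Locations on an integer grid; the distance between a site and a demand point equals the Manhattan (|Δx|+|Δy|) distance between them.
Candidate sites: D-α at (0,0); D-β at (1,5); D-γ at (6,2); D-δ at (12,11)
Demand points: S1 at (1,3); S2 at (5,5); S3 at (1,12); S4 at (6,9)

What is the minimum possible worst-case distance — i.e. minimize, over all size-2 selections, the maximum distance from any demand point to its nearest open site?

Open {D-β, D-γ}.
  Farthest demand point is S3 at distance 7 (to D-β); all others are ≤ 7.
With {D-β, D-δ} the worst case is 8.
With {D-α, D-β} the worst case is 9.
No size-2 selection achieves below 7.

7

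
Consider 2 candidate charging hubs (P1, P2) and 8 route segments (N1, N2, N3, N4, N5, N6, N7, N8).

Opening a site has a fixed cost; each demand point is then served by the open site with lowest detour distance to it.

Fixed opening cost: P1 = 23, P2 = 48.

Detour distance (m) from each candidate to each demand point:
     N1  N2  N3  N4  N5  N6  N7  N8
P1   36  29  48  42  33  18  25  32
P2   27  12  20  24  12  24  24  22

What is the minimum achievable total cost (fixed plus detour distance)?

Open {P2}: assign each demand point to its cheapest open site.
  N1→P2 27, N2→P2 12, N3→P2 20, N4→P2 24, N5→P2 12, N6→P2 24, N7→P2 24, N8→P2 22
  detour distance 165, fixed 48 → total 213.
Compare {P1, P2}: detour distance 159 + fixed 71 = 230.
Compare {P1}: detour distance 263 + fixed 23 = 286.

213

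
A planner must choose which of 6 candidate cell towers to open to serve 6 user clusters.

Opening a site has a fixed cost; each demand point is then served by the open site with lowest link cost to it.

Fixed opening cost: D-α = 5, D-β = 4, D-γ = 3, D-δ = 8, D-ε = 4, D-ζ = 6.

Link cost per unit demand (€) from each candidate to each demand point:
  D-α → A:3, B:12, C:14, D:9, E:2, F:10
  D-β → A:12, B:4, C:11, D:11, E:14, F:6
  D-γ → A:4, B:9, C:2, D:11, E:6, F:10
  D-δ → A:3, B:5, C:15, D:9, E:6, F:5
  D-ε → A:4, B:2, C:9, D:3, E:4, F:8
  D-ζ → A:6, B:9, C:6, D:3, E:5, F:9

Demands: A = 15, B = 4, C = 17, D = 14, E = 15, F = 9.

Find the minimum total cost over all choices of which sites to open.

224

Open {D-α, D-γ, D-δ, D-ε}: assign each demand point to its cheapest open site.
  A→D-α 15×3=45, B→D-ε 4×2=8, C→D-γ 17×2=34, D→D-ε 14×3=42, E→D-α 15×2=30, F→D-δ 9×5=45
  link cost 204, fixed 20 → total 224.
Compare {D-α, D-β, D-γ, D-δ, D-ε}: link cost 204 + fixed 24 = 228.
Compare {D-α, D-β, D-γ, D-ε}: link cost 213 + fixed 16 = 229.
Compare {D-α, D-γ, D-δ, D-ε, D-ζ}: link cost 204 + fixed 26 = 230.
All other subsets cost ≥ 228. Minimum total cost: 224.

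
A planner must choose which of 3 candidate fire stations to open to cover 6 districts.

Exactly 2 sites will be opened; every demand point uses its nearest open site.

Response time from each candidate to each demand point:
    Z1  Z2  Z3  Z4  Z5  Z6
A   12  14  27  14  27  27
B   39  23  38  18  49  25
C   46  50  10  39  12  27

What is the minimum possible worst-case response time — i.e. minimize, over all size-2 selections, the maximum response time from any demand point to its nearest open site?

Open {A, B}.
  Farthest demand point is Z3 at response time 27 (to A); all others are ≤ 27.
With {A, C} the worst case is 27.
With {B, C} the worst case is 39.
No size-2 selection achieves below 27.

27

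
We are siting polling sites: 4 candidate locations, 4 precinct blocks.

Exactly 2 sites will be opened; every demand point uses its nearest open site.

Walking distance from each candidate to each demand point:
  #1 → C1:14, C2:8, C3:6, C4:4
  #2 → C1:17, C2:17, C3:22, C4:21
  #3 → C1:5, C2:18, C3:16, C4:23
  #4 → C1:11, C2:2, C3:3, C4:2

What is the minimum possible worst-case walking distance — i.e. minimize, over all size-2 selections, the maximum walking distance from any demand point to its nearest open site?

5

Open {#3, #4}.
  Farthest demand point is C1 at walking distance 5 (to #3); all others are ≤ 5.
With {#1, #3} the worst case is 8.
With {#1, #4} the worst case is 11.
No size-2 selection achieves below 5.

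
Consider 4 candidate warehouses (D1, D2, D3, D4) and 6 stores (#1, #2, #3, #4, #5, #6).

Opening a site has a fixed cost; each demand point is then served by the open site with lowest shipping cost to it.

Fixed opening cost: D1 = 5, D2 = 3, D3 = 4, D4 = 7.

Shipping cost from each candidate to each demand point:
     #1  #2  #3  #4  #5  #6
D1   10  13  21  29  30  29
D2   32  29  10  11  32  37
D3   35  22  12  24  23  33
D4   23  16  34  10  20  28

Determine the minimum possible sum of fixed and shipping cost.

106

Open {D1, D2, D4}: assign each demand point to its cheapest open site.
  #1→D1 10, #2→D1 13, #3→D2 10, #4→D4 10, #5→D4 20, #6→D4 28
  shipping cost 91, fixed 15 → total 106.
Compare {D1, D2, D3}: shipping cost 96 + fixed 12 = 108.
Compare {D1, D3, D4}: shipping cost 93 + fixed 16 = 109.
Compare {D1, D2, D3, D4}: shipping cost 91 + fixed 19 = 110.
All other subsets cost ≥ 108. Minimum total cost: 106.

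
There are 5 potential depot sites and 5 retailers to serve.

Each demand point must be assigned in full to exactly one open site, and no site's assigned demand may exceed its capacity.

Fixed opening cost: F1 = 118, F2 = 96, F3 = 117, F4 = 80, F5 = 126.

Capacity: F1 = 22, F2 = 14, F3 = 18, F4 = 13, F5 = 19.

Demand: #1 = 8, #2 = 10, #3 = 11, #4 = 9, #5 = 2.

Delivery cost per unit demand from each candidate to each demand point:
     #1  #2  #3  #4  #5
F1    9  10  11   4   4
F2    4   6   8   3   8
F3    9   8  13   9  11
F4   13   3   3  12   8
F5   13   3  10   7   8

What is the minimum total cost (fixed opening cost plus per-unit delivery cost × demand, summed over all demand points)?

Open {F2, F4, F5}; cheapest assignment that respects the capacities:
  F2 (cap 14, load 10): #1, #5 — cost 8×4 + 2×8 = 48
  F4 (cap 13, load 11): #3 — cost 11×3 = 33
  F5 (cap 19, load 19): #2, #4 — cost 10×3 + 9×7 = 93
  Shipping 174, fixed 302 → total 476.
  Any other capacity-feasible assignment to {F2, F4, F5} ships for at least 174.
Compare {F1, F2, F4}: its best feasible assignment gives total 503.
Compare {F1, F4, F5}: its best feasible assignment gives total 503.
Every other set of open sites that can feasibly serve all demand totals ≥ 503 even under its best assignment. Minimum: 476.

476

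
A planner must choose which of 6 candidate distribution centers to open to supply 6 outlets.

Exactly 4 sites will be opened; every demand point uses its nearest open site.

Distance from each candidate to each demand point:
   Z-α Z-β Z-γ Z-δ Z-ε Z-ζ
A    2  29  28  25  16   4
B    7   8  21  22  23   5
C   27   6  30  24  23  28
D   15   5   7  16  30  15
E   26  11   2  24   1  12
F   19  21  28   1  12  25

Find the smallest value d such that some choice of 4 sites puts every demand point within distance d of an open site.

5

Open {A, D, E, F}.
  Farthest demand point is Z-β at distance 5 (to D); all others are ≤ 5.
With {A, C, E, F} the worst case is 6.
With {B, C, E, F} the worst case is 7.
No size-4 selection achieves below 5.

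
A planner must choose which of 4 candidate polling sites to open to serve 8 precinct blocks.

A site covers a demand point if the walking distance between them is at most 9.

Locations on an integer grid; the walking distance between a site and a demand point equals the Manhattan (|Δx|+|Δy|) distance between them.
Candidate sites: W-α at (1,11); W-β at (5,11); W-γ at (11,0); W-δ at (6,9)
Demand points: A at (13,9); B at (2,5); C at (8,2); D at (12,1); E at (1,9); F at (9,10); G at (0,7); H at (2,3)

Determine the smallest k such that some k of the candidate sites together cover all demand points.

Coverage sets (demand points within 9 of each site):
  W-α: {B, E, F, G, H}
  W-β: {B, E, F, G}
  W-γ: {C, D}
  W-δ: {A, B, C, E, F, G}
No 2 sites suffice: every size-2 union leaves at least one demand point uncovered.
But {W-α, W-γ, W-δ} covers everything, so the minimum is 3.

3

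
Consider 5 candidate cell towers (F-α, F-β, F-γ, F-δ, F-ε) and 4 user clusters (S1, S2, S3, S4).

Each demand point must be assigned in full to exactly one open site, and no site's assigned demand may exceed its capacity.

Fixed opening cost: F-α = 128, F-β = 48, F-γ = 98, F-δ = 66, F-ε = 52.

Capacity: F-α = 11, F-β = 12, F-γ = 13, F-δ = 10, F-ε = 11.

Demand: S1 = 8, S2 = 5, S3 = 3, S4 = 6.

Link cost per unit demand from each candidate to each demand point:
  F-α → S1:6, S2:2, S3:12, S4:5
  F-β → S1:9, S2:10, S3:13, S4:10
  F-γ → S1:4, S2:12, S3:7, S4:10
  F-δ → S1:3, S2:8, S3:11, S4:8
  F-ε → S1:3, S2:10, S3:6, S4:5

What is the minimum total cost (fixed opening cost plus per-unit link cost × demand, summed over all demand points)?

Open {F-β, F-ε}; cheapest assignment that respects the capacities:
  F-β (cap 12, load 11): S2, S4 — cost 5×10 + 6×10 = 110
  F-ε (cap 11, load 11): S1, S3 — cost 8×3 + 3×6 = 42
  Shipping 152, fixed 100 → total 252.
  Any other capacity-feasible assignment to {F-β, F-ε} ships for at least 152.
Compare {F-α, F-ε}: its best feasible assignment gives total 262.
Compare {F-γ, F-ε}: its best feasible assignment gives total 283.
Every other set of open sites that can feasibly serve all demand totals ≥ 262 even under its best assignment. Minimum: 252.

252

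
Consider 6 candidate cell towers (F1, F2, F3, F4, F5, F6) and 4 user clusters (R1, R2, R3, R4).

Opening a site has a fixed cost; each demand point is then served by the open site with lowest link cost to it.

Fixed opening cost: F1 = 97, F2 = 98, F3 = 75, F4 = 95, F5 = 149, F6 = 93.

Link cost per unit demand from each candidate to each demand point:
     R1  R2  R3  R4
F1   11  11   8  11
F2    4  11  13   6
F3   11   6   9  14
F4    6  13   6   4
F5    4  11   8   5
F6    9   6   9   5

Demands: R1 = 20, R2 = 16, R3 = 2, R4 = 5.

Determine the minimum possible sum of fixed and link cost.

Open {F2, F3}: assign each demand point to its cheapest open site.
  R1→F2 20×4=80, R2→F3 16×6=96, R3→F3 2×9=18, R4→F2 5×6=30
  link cost 224, fixed 173 → total 397.
Compare {F2}: link cost 312 + fixed 98 = 410.
Compare {F2, F6}: link cost 219 + fixed 191 = 410.
Compare {F6}: link cost 319 + fixed 93 = 412.
All other subsets cost ≥ 410. Minimum total cost: 397.

397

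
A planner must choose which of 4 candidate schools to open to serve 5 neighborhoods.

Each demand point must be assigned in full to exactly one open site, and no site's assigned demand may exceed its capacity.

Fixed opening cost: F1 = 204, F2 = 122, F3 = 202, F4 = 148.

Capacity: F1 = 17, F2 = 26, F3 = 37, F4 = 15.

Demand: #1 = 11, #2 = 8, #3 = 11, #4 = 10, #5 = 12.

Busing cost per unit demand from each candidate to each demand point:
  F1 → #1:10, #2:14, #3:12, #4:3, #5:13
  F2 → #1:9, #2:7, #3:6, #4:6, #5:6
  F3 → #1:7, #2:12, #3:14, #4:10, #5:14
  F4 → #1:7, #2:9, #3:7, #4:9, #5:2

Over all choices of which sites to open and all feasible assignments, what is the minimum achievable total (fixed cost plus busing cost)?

Open {F2, F3}; cheapest assignment that respects the capacities:
  F2 (cap 26, load 23): #3, #5 — cost 11×6 + 12×6 = 138
  F3 (cap 37, load 29): #1, #2, #4 — cost 11×7 + 8×12 + 10×10 = 273
  Shipping 411, fixed 324 → total 735.
  Any other capacity-feasible assignment to {F2, F3} ships for at least 411.
Compare {F2, F3, F4}: its best feasible assignment gives total 795.
Compare {F1, F2, F3}: its best feasible assignment gives total 869.
Every other set of open sites that can feasibly serve all demand totals ≥ 795 even under its best assignment. Minimum: 735.

735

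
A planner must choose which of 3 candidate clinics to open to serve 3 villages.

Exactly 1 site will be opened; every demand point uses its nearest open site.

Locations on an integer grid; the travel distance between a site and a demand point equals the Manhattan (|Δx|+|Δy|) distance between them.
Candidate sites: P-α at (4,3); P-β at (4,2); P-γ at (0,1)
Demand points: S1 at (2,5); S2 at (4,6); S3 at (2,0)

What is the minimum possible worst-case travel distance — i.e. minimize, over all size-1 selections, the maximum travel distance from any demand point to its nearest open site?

5

Open {P-α}.
  Farthest demand point is S3 at travel distance 5 (to P-α); all others are ≤ 5.
With {P-β} the worst case is 5.
With {P-γ} the worst case is 9.
No size-1 selection achieves below 5.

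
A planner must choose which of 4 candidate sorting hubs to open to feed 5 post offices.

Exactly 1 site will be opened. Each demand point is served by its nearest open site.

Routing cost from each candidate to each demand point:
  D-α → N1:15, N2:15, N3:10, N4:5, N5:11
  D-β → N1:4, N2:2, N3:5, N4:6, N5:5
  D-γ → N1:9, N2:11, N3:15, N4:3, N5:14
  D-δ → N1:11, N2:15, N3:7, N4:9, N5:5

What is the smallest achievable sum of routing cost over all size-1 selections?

Open {D-β}.
  N1→D-β 4, N2→D-β 2, N3→D-β 5, N4→D-β 6, N5→D-β 5  ⇒ total 22.
Compare {D-δ}: total 47.
Compare {D-γ}: total 52.
No size-1 selection does better; minimum is 22.

22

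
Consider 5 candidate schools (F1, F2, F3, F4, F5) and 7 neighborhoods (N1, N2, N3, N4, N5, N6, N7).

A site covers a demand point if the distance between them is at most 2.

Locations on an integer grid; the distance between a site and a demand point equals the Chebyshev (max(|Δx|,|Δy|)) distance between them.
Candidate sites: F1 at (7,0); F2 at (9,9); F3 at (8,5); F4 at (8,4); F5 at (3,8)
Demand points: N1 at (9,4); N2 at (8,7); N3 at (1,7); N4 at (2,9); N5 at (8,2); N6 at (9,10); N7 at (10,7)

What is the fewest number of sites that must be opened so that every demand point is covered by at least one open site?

3

Coverage sets (demand points within 2 of each site):
  F1: {N5}
  F2: {N2, N6, N7}
  F3: {N1, N2, N7}
  F4: {N1, N5}
  F5: {N3, N4}
No 2 sites suffice: every size-2 union leaves at least one demand point uncovered.
But {F2, F4, F5} covers everything, so the minimum is 3.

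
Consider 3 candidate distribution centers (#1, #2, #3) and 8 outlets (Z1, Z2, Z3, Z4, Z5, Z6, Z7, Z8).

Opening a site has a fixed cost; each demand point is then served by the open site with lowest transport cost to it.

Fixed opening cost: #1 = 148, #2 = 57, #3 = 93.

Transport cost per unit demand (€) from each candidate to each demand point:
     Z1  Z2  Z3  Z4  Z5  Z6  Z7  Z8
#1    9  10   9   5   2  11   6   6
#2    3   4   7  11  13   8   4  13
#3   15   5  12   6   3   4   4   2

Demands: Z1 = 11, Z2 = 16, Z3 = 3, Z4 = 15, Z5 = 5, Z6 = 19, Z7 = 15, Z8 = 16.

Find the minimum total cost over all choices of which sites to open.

541

Open {#2, #3}: assign each demand point to its cheapest open site.
  Z1→#2 11×3=33, Z2→#2 16×4=64, Z3→#2 3×7=21, Z4→#3 15×6=90, Z5→#3 5×3=15, Z6→#3 19×4=76, Z7→#2 15×4=60, Z8→#3 16×2=32
  transport cost 391, fixed 150 → total 541.
Compare {#3}: transport cost 554 + fixed 93 = 647.
Compare {#1, #2, #3}: transport cost 371 + fixed 298 = 669.
Compare {#1, #3}: transport cost 459 + fixed 241 = 700.
All other subsets cost ≥ 647. Minimum total cost: 541.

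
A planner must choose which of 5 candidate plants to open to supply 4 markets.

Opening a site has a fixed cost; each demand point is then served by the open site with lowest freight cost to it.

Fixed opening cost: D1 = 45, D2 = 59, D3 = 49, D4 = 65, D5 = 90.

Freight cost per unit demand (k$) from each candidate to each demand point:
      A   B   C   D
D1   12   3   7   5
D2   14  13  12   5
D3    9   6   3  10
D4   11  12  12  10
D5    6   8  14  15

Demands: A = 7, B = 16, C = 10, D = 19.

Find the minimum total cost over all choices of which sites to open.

Open {D1, D3}: assign each demand point to its cheapest open site.
  A→D3 7×9=63, B→D1 16×3=48, C→D3 10×3=30, D→D1 19×5=95
  freight cost 236, fixed 94 → total 330.
Compare {D1}: freight cost 297 + fixed 45 = 342.
Compare {D1, D2, D3}: freight cost 236 + fixed 153 = 389.
Compare {D1, D5}: freight cost 255 + fixed 135 = 390.
All other subsets cost ≥ 342. Minimum total cost: 330.

330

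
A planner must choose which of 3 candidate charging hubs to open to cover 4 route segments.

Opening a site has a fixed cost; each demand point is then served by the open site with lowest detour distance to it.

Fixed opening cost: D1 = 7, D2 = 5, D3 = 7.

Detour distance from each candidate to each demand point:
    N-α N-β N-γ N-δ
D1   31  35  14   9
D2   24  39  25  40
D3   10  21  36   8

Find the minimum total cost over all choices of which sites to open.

Open {D1, D3}: assign each demand point to its cheapest open site.
  N-α→D3 10, N-β→D3 21, N-γ→D1 14, N-δ→D3 8
  detour distance 53, fixed 14 → total 67.
Compare {D1, D2, D3}: detour distance 53 + fixed 19 = 72.
Compare {D2, D3}: detour distance 64 + fixed 12 = 76.
Compare {D3}: detour distance 75 + fixed 7 = 82.
All other subsets cost ≥ 72. Minimum total cost: 67.

67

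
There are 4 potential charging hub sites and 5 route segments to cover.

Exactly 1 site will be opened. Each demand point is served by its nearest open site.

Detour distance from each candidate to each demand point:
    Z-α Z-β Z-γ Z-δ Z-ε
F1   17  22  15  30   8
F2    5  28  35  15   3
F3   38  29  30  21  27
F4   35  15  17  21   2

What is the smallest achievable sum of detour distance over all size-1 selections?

86

Open {F2}.
  Z-α→F2 5, Z-β→F2 28, Z-γ→F2 35, Z-δ→F2 15, Z-ε→F2 3  ⇒ total 86.
Compare {F4}: total 90.
Compare {F1}: total 92.
No size-1 selection does better; minimum is 86.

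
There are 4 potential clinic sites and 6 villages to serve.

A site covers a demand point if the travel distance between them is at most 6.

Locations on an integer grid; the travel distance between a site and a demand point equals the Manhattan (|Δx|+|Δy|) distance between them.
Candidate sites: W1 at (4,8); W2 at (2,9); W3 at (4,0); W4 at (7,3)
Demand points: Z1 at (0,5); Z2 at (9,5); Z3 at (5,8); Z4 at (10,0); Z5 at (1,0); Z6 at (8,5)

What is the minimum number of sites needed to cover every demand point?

3

Coverage sets (demand points within 6 of each site):
  W1: {Z3}
  W2: {Z1, Z3}
  W3: {Z4, Z5}
  W4: {Z2, Z4, Z6}
No 2 sites suffice: every size-2 union leaves at least one demand point uncovered.
But {W2, W3, W4} covers everything, so the minimum is 3.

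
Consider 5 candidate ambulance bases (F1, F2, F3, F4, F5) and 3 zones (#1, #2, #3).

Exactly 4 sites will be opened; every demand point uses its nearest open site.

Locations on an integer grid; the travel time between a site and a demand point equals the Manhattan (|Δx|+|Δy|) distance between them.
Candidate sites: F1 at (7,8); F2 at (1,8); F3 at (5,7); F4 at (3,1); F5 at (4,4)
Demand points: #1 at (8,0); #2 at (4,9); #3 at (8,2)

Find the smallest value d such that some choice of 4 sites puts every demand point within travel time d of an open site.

Open {F1, F2, F3, F4}.
  Farthest demand point is #1 at travel time 6 (to F4); all others are ≤ 6.
With {F1, F2, F4, F5} the worst case is 6.
With {F1, F3, F4, F5} the worst case is 6.
No size-4 selection achieves below 6.

6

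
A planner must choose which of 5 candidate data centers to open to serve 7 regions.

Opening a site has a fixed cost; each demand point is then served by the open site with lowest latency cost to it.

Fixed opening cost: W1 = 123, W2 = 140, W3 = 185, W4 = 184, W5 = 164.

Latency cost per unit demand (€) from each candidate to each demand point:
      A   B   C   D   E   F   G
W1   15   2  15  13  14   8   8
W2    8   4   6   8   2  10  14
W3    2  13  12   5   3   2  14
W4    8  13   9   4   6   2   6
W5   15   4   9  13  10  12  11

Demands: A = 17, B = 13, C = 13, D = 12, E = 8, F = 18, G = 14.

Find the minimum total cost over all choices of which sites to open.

756

Open {W1, W3}: assign each demand point to its cheapest open site.
  A→W3 17×2=34, B→W1 13×2=26, C→W3 13×12=156, D→W3 12×5=60, E→W3 8×3=24, F→W3 18×2=36, G→W1 14×8=112
  latency cost 448, fixed 308 → total 756.
Compare {W2, W4}: latency cost 450 + fixed 324 = 774.
Compare {W2, W3}: latency cost 472 + fixed 325 = 797.
Compare {W1, W4}: latency cost 495 + fixed 307 = 802.
All other subsets cost ≥ 774. Minimum total cost: 756.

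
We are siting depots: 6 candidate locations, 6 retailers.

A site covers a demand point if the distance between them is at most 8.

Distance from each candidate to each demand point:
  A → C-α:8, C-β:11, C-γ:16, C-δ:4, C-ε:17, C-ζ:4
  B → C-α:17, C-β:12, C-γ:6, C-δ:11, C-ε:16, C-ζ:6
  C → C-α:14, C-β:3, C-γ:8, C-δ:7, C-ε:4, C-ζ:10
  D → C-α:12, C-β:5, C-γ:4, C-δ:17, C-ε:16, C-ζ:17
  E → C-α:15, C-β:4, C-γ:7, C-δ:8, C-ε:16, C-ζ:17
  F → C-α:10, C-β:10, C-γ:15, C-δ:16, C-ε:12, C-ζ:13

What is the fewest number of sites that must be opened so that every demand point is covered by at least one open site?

Coverage sets (demand points within 8 of each site):
  A: {C-α, C-δ, C-ζ}
  B: {C-γ, C-ζ}
  C: {C-β, C-γ, C-δ, C-ε}
  D: {C-β, C-γ}
  E: {C-β, C-γ, C-δ}
  F: {}
No single site covers all 6 demand points.
But {A, C} covers everything, so the minimum is 2.

2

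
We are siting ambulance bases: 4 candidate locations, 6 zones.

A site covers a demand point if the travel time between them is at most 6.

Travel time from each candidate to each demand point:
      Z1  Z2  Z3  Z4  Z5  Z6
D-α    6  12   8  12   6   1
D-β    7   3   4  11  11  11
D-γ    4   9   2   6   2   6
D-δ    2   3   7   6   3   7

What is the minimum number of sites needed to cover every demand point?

2

Coverage sets (demand points within 6 of each site):
  D-α: {Z1, Z5, Z6}
  D-β: {Z2, Z3}
  D-γ: {Z1, Z3, Z4, Z5, Z6}
  D-δ: {Z1, Z2, Z4, Z5}
No single site covers all 6 demand points.
But {D-β, D-γ} covers everything, so the minimum is 2.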